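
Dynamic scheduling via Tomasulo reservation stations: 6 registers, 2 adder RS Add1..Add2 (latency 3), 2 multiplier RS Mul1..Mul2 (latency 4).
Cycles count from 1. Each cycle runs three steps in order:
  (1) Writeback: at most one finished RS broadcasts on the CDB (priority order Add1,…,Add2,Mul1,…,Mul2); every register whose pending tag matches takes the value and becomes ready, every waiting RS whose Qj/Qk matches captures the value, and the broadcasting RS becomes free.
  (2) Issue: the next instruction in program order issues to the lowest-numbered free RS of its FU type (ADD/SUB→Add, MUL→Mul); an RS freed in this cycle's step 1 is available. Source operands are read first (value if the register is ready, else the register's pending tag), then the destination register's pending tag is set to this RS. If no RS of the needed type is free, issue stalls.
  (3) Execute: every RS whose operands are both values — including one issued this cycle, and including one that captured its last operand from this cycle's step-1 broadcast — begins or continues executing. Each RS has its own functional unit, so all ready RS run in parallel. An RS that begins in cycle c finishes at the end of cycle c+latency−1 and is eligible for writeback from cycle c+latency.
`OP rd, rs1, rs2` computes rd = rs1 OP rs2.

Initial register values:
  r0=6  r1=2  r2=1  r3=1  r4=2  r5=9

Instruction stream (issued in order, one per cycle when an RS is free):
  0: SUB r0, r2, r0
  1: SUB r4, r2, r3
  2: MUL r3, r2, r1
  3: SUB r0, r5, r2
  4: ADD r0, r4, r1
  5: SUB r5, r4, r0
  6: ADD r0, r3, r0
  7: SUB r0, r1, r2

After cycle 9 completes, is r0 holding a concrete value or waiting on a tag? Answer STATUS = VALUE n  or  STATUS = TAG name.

cycle 1: issue SUB r0<-Add1 // r0:Add1,r1:2,r2:1,r3:1,r4:2,r5:9
cycle 2: issue SUB r4<-Add2 // r0:Add1,r1:2,r2:1,r3:1,r4:Add2,r5:9
cycle 3: issue MUL r3<-Mul1 // r0:Add1,r1:2,r2:1,r3:Mul1,r4:Add2,r5:9
cycle 4: CDB Add1=-5; issue SUB r0<-Add1 // r0:Add1,r1:2,r2:1,r3:Mul1,r4:Add2,r5:9
cycle 5: CDB Add2=0; issue ADD r0<-Add2 // r0:Add2,r1:2,r2:1,r3:Mul1,r4:0,r5:9
cycle 6: stall // r0:Add2,r1:2,r2:1,r3:Mul1,r4:0,r5:9
cycle 7: CDB Add1=8; issue SUB r5<-Add1 // r0:Add2,r1:2,r2:1,r3:Mul1,r4:0,r5:Add1
cycle 8: CDB Add2=2; issue ADD r0<-Add2 // r0:Add2,r1:2,r2:1,r3:Mul1,r4:0,r5:Add1
cycle 9: CDB Mul1=2; stall // r0:Add2,r1:2,r2:1,r3:2,r4:0,r5:Add1

STATUS = TAG Add2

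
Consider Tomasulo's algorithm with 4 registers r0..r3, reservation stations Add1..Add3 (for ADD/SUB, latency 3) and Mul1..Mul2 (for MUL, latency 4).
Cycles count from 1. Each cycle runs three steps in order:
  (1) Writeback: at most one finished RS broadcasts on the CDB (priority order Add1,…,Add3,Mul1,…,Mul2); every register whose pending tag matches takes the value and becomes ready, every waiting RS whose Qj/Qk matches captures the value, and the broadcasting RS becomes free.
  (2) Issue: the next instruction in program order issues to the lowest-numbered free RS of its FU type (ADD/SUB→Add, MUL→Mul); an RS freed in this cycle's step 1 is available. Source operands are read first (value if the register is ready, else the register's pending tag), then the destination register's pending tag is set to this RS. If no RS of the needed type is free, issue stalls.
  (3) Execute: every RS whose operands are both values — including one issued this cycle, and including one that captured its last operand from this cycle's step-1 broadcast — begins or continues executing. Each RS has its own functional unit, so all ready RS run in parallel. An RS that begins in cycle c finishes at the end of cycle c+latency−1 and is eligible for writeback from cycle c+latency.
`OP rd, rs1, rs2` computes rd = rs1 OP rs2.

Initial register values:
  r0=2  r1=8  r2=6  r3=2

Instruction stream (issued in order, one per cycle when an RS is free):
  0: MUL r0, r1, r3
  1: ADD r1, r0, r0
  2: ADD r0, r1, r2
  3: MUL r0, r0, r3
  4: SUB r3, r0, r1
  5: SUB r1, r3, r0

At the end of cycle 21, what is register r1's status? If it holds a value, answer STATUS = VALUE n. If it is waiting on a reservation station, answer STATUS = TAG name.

STATUS = VALUE -32

cycle 1: issue MUL r0<-Mul1 // r0:Mul1,r1:8,r2:6,r3:2
cycle 2: issue ADD r1<-Add1 // r0:Mul1,r1:Add1,r2:6,r3:2
cycle 3: issue ADD r0<-Add2 // r0:Add2,r1:Add1,r2:6,r3:2
cycle 4: issue MUL r0<-Mul2 // r0:Mul2,r1:Add1,r2:6,r3:2
cycle 5: CDB Mul1=16; issue SUB r3<-Add3 // r0:Mul2,r1:Add1,r2:6,r3:Add3
cycle 6: stall // r0:Mul2,r1:Add1,r2:6,r3:Add3
cycle 7: stall // r0:Mul2,r1:Add1,r2:6,r3:Add3
cycle 8: CDB Add1=32; issue SUB r1<-Add1 // r0:Mul2,r1:Add1,r2:6,r3:Add3
cycle 9: - // r0:Mul2,r1:Add1,r2:6,r3:Add3
cycle 10: - // r0:Mul2,r1:Add1,r2:6,r3:Add3
cycle 11: CDB Add2=38 // r0:Mul2,r1:Add1,r2:6,r3:Add3
cycle 12: - // r0:Mul2,r1:Add1,r2:6,r3:Add3
cycle 13: - // r0:Mul2,r1:Add1,r2:6,r3:Add3
cycle 14: - // r0:Mul2,r1:Add1,r2:6,r3:Add3
cycle 15: CDB Mul2=76 // r0:76,r1:Add1,r2:6,r3:Add3
cycle 16: - // r0:76,r1:Add1,r2:6,r3:Add3
cycle 17: - // r0:76,r1:Add1,r2:6,r3:Add3
cycle 18: CDB Add3=44 // r0:76,r1:Add1,r2:6,r3:44
cycle 19: - // r0:76,r1:Add1,r2:6,r3:44
cycle 20: - // r0:76,r1:Add1,r2:6,r3:44
cycle 21: CDB Add1=-32 // r0:76,r1:-32,r2:6,r3:44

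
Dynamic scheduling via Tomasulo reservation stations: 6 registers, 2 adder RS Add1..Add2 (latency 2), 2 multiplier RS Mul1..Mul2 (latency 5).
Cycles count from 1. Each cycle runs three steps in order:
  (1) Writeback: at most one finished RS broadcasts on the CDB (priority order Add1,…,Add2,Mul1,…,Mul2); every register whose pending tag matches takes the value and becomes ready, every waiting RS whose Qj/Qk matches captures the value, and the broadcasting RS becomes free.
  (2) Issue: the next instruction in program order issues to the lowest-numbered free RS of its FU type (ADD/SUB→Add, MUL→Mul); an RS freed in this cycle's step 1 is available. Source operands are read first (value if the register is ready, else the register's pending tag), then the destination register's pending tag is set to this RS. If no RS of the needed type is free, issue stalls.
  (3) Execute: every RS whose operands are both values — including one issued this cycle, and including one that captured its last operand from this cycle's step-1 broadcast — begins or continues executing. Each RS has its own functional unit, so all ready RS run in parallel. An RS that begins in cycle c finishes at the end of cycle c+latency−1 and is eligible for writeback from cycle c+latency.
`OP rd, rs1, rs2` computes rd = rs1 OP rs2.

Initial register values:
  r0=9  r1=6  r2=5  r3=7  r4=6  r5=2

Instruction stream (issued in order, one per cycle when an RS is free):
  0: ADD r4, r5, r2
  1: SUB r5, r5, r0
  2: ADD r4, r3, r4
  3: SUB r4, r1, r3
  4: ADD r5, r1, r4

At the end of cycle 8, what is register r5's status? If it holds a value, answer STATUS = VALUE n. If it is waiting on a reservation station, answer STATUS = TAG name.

cycle 1: issue ADD r4<-Add1 // r0:9,r1:6,r2:5,r3:7,r4:Add1,r5:2
cycle 2: issue SUB r5<-Add2 // r0:9,r1:6,r2:5,r3:7,r4:Add1,r5:Add2
cycle 3: CDB Add1=7; issue ADD r4<-Add1 // r0:9,r1:6,r2:5,r3:7,r4:Add1,r5:Add2
cycle 4: CDB Add2=-7; issue SUB r4<-Add2 // r0:9,r1:6,r2:5,r3:7,r4:Add2,r5:-7
cycle 5: CDB Add1=14; issue ADD r5<-Add1 // r0:9,r1:6,r2:5,r3:7,r4:Add2,r5:Add1
cycle 6: CDB Add2=-1 // r0:9,r1:6,r2:5,r3:7,r4:-1,r5:Add1
cycle 7: - // r0:9,r1:6,r2:5,r3:7,r4:-1,r5:Add1
cycle 8: CDB Add1=5 // r0:9,r1:6,r2:5,r3:7,r4:-1,r5:5

STATUS = VALUE 5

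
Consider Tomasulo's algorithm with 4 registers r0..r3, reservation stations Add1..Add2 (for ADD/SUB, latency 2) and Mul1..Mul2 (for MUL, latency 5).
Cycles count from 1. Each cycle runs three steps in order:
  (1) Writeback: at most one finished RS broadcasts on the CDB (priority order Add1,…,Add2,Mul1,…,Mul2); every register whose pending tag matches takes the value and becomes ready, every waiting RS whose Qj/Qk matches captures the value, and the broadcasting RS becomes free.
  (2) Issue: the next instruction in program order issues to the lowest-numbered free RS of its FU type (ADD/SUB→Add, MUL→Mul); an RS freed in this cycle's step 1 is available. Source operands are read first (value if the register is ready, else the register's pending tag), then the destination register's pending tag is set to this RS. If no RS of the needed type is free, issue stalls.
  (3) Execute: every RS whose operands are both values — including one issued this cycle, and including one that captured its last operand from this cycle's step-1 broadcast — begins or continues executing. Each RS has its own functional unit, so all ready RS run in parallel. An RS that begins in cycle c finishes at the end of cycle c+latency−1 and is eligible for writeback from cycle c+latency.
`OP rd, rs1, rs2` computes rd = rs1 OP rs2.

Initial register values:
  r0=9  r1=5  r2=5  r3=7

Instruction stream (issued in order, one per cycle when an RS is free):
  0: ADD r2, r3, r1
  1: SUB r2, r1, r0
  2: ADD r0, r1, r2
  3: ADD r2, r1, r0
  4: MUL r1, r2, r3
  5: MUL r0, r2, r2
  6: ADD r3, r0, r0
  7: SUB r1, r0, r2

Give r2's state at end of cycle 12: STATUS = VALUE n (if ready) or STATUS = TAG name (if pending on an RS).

STATUS = VALUE 6

c1: issue ADD r2<-Add1 | r0:9,r1:5,r2:Add1,r3:7
c2: issue SUB r2<-Add2 | r0:9,r1:5,r2:Add2,r3:7
c3: CDB Add1=12; issue ADD r0<-Add1 | r0:Add1,r1:5,r2:Add2,r3:7
c4: CDB Add2=-4; issue ADD r2<-Add2 | r0:Add1,r1:5,r2:Add2,r3:7
c5: issue MUL r1<-Mul1 | r0:Add1,r1:Mul1,r2:Add2,r3:7
c6: CDB Add1=1; issue MUL r0<-Mul2 | r0:Mul2,r1:Mul1,r2:Add2,r3:7
c7: issue ADD r3<-Add1 | r0:Mul2,r1:Mul1,r2:Add2,r3:Add1
c8: CDB Add2=6; issue SUB r1<-Add2 | r0:Mul2,r1:Add2,r2:6,r3:Add1
c9: - | r0:Mul2,r1:Add2,r2:6,r3:Add1
c10: - | r0:Mul2,r1:Add2,r2:6,r3:Add1
c11: - | r0:Mul2,r1:Add2,r2:6,r3:Add1
c12: - | r0:Mul2,r1:Add2,r2:6,r3:Add1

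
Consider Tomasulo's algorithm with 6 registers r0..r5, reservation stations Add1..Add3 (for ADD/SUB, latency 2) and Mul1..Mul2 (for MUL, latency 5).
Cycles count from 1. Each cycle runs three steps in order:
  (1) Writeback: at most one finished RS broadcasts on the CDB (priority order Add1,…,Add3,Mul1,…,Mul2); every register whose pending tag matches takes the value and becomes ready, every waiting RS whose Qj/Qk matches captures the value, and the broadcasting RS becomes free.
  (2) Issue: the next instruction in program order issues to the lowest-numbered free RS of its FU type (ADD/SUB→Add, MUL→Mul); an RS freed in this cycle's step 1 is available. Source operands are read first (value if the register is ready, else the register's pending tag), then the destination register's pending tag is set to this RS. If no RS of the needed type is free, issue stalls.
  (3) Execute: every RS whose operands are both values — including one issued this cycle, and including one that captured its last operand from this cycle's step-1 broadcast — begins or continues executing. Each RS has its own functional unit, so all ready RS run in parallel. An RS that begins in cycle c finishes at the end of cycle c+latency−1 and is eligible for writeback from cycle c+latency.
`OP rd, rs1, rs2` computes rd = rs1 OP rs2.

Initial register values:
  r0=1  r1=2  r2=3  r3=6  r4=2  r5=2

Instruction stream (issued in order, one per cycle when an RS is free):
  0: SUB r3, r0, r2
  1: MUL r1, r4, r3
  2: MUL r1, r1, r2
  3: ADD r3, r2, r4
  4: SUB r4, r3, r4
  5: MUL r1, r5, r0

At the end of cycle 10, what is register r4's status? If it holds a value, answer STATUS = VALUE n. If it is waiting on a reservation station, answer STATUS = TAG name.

STATUS = VALUE 3

c1: issue SUB r3<-Add1 | r0:1,r1:2,r2:3,r3:Add1,r4:2,r5:2
c2: issue MUL r1<-Mul1 | r0:1,r1:Mul1,r2:3,r3:Add1,r4:2,r5:2
c3: CDB Add1=-2; issue MUL r1<-Mul2 | r0:1,r1:Mul2,r2:3,r3:-2,r4:2,r5:2
c4: issue ADD r3<-Add1 | r0:1,r1:Mul2,r2:3,r3:Add1,r4:2,r5:2
c5: issue SUB r4<-Add2 | r0:1,r1:Mul2,r2:3,r3:Add1,r4:Add2,r5:2
c6: CDB Add1=5; stall | r0:1,r1:Mul2,r2:3,r3:5,r4:Add2,r5:2
c7: stall | r0:1,r1:Mul2,r2:3,r3:5,r4:Add2,r5:2
c8: CDB Add2=3; stall | r0:1,r1:Mul2,r2:3,r3:5,r4:3,r5:2
c9: CDB Mul1=-4; issue MUL r1<-Mul1 | r0:1,r1:Mul1,r2:3,r3:5,r4:3,r5:2
c10: - | r0:1,r1:Mul1,r2:3,r3:5,r4:3,r5:2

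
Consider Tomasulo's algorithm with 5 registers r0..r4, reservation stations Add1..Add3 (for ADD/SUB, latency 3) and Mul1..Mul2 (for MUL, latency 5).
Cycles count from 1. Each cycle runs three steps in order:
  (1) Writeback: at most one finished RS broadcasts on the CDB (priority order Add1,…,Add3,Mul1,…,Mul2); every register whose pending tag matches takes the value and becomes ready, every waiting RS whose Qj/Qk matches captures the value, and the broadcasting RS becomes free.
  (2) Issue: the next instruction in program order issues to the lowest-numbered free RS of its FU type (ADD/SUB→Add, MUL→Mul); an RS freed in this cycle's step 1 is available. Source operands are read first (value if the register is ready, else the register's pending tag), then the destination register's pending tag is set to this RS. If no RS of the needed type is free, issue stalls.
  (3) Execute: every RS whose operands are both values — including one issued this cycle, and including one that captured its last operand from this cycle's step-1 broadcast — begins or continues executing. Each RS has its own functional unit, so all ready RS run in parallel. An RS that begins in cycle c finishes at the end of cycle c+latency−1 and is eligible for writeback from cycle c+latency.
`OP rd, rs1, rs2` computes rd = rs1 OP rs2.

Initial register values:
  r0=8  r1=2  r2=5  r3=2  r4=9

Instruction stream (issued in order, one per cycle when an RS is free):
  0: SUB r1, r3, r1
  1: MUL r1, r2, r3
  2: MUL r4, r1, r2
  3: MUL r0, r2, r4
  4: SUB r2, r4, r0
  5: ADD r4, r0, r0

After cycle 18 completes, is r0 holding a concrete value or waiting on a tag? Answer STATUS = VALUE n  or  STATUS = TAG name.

cycle 1: issue SUB r1<-Add1 // r0:8,r1:Add1,r2:5,r3:2,r4:9
cycle 2: issue MUL r1<-Mul1 // r0:8,r1:Mul1,r2:5,r3:2,r4:9
cycle 3: issue MUL r4<-Mul2 // r0:8,r1:Mul1,r2:5,r3:2,r4:Mul2
cycle 4: CDB Add1=0; stall // r0:8,r1:Mul1,r2:5,r3:2,r4:Mul2
cycle 5: stall // r0:8,r1:Mul1,r2:5,r3:2,r4:Mul2
cycle 6: stall // r0:8,r1:Mul1,r2:5,r3:2,r4:Mul2
cycle 7: CDB Mul1=10; issue MUL r0<-Mul1 // r0:Mul1,r1:10,r2:5,r3:2,r4:Mul2
cycle 8: issue SUB r2<-Add1 // r0:Mul1,r1:10,r2:Add1,r3:2,r4:Mul2
cycle 9: issue ADD r4<-Add2 // r0:Mul1,r1:10,r2:Add1,r3:2,r4:Add2
cycle 10: - // r0:Mul1,r1:10,r2:Add1,r3:2,r4:Add2
cycle 11: - // r0:Mul1,r1:10,r2:Add1,r3:2,r4:Add2
cycle 12: CDB Mul2=50 // r0:Mul1,r1:10,r2:Add1,r3:2,r4:Add2
cycle 13: - // r0:Mul1,r1:10,r2:Add1,r3:2,r4:Add2
cycle 14: - // r0:Mul1,r1:10,r2:Add1,r3:2,r4:Add2
cycle 15: - // r0:Mul1,r1:10,r2:Add1,r3:2,r4:Add2
cycle 16: - // r0:Mul1,r1:10,r2:Add1,r3:2,r4:Add2
cycle 17: CDB Mul1=250 // r0:250,r1:10,r2:Add1,r3:2,r4:Add2
cycle 18: - // r0:250,r1:10,r2:Add1,r3:2,r4:Add2

STATUS = VALUE 250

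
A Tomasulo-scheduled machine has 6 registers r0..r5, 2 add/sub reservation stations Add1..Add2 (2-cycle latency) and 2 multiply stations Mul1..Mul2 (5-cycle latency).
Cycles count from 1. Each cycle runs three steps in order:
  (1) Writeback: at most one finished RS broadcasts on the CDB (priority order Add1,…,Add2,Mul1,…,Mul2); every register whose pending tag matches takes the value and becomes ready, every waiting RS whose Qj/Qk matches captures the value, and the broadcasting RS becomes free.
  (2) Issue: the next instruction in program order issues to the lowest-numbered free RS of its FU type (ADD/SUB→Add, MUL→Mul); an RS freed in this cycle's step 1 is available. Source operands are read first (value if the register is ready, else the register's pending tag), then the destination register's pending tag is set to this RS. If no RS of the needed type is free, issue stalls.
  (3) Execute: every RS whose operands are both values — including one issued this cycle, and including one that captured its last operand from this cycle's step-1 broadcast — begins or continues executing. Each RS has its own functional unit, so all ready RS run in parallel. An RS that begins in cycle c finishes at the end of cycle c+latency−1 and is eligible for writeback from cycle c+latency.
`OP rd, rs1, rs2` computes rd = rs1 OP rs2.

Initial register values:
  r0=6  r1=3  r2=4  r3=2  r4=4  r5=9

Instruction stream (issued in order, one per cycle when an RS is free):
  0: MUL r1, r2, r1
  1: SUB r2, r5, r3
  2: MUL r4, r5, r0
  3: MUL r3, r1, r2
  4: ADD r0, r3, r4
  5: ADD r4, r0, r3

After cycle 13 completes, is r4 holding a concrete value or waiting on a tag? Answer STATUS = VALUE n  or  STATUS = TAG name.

STATUS = TAG Add2

cycle 1: issue MUL r1<-Mul1 // r0:6,r1:Mul1,r2:4,r3:2,r4:4,r5:9
cycle 2: issue SUB r2<-Add1 // r0:6,r1:Mul1,r2:Add1,r3:2,r4:4,r5:9
cycle 3: issue MUL r4<-Mul2 // r0:6,r1:Mul1,r2:Add1,r3:2,r4:Mul2,r5:9
cycle 4: CDB Add1=7; stall // r0:6,r1:Mul1,r2:7,r3:2,r4:Mul2,r5:9
cycle 5: stall // r0:6,r1:Mul1,r2:7,r3:2,r4:Mul2,r5:9
cycle 6: CDB Mul1=12; issue MUL r3<-Mul1 // r0:6,r1:12,r2:7,r3:Mul1,r4:Mul2,r5:9
cycle 7: issue ADD r0<-Add1 // r0:Add1,r1:12,r2:7,r3:Mul1,r4:Mul2,r5:9
cycle 8: CDB Mul2=54; issue ADD r4<-Add2 // r0:Add1,r1:12,r2:7,r3:Mul1,r4:Add2,r5:9
cycle 9: - // r0:Add1,r1:12,r2:7,r3:Mul1,r4:Add2,r5:9
cycle 10: - // r0:Add1,r1:12,r2:7,r3:Mul1,r4:Add2,r5:9
cycle 11: CDB Mul1=84 // r0:Add1,r1:12,r2:7,r3:84,r4:Add2,r5:9
cycle 12: - // r0:Add1,r1:12,r2:7,r3:84,r4:Add2,r5:9
cycle 13: CDB Add1=138 // r0:138,r1:12,r2:7,r3:84,r4:Add2,r5:9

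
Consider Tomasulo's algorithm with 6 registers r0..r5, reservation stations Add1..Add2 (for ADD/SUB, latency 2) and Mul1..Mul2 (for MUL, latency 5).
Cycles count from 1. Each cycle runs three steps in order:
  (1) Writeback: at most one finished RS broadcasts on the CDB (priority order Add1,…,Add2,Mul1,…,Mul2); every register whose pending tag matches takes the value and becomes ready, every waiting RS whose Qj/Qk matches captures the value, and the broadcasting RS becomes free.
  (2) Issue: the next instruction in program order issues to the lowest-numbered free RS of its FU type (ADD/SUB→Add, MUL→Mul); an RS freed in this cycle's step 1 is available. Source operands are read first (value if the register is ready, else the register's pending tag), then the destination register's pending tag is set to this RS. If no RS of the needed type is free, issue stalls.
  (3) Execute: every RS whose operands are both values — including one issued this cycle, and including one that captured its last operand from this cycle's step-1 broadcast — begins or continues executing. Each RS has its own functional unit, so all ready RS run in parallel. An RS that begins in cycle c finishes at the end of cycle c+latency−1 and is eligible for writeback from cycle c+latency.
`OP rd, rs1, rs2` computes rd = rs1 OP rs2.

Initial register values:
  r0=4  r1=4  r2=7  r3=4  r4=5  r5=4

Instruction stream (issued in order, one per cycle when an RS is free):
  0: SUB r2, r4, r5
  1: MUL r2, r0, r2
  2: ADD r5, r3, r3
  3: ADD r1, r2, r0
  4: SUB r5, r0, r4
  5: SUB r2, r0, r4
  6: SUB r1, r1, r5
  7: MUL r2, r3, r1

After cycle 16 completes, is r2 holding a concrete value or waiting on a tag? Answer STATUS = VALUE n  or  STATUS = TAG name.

STATUS = TAG Mul1

cycle 1: issue SUB r2<-Add1 // r0:4,r1:4,r2:Add1,r3:4,r4:5,r5:4
cycle 2: issue MUL r2<-Mul1 // r0:4,r1:4,r2:Mul1,r3:4,r4:5,r5:4
cycle 3: CDB Add1=1; issue ADD r5<-Add1 // r0:4,r1:4,r2:Mul1,r3:4,r4:5,r5:Add1
cycle 4: issue ADD r1<-Add2 // r0:4,r1:Add2,r2:Mul1,r3:4,r4:5,r5:Add1
cycle 5: CDB Add1=8; issue SUB r5<-Add1 // r0:4,r1:Add2,r2:Mul1,r3:4,r4:5,r5:Add1
cycle 6: stall // r0:4,r1:Add2,r2:Mul1,r3:4,r4:5,r5:Add1
cycle 7: CDB Add1=-1; issue SUB r2<-Add1 // r0:4,r1:Add2,r2:Add1,r3:4,r4:5,r5:-1
cycle 8: CDB Mul1=4; stall // r0:4,r1:Add2,r2:Add1,r3:4,r4:5,r5:-1
cycle 9: CDB Add1=-1; issue SUB r1<-Add1 // r0:4,r1:Add1,r2:-1,r3:4,r4:5,r5:-1
cycle 10: CDB Add2=8; issue MUL r2<-Mul1 // r0:4,r1:Add1,r2:Mul1,r3:4,r4:5,r5:-1
cycle 11: - // r0:4,r1:Add1,r2:Mul1,r3:4,r4:5,r5:-1
cycle 12: CDB Add1=9 // r0:4,r1:9,r2:Mul1,r3:4,r4:5,r5:-1
cycle 13: - // r0:4,r1:9,r2:Mul1,r3:4,r4:5,r5:-1
cycle 14: - // r0:4,r1:9,r2:Mul1,r3:4,r4:5,r5:-1
cycle 15: - // r0:4,r1:9,r2:Mul1,r3:4,r4:5,r5:-1
cycle 16: - // r0:4,r1:9,r2:Mul1,r3:4,r4:5,r5:-1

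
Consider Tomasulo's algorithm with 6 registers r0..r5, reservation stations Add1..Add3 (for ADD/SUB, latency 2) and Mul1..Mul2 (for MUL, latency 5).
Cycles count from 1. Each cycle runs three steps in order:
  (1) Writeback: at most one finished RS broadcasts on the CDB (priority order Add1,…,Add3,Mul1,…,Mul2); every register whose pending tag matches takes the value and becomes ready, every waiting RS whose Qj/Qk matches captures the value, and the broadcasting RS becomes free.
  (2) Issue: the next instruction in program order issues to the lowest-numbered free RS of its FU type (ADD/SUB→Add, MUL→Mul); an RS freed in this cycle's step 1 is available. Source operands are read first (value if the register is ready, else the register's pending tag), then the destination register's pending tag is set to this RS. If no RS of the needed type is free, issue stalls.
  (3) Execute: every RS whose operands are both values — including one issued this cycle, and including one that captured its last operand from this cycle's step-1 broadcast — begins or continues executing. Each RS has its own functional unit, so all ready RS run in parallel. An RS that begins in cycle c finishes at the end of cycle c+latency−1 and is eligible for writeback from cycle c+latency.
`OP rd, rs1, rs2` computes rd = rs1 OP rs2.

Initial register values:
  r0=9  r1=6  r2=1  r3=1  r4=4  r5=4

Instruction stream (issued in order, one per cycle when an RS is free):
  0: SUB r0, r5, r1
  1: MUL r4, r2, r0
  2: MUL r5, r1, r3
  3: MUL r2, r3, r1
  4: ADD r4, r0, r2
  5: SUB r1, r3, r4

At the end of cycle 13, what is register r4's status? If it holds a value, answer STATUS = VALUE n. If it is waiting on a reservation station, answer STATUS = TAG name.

STATUS = TAG Add1

  c1: issue SUB r0<-Add1  regs: r0:Add1,r1:6,r2:1,r3:1,r4:4,r5:4
  c2: issue MUL r4<-Mul1  regs: r0:Add1,r1:6,r2:1,r3:1,r4:Mul1,r5:4
  c3: CDB Add1=-2; issue MUL r5<-Mul2  regs: r0:-2,r1:6,r2:1,r3:1,r4:Mul1,r5:Mul2
  c4: stall  regs: r0:-2,r1:6,r2:1,r3:1,r4:Mul1,r5:Mul2
  c5: stall  regs: r0:-2,r1:6,r2:1,r3:1,r4:Mul1,r5:Mul2
  c6: stall  regs: r0:-2,r1:6,r2:1,r3:1,r4:Mul1,r5:Mul2
  c7: stall  regs: r0:-2,r1:6,r2:1,r3:1,r4:Mul1,r5:Mul2
  c8: CDB Mul1=-2; issue MUL r2<-Mul1  regs: r0:-2,r1:6,r2:Mul1,r3:1,r4:-2,r5:Mul2
  c9: CDB Mul2=6; issue ADD r4<-Add1  regs: r0:-2,r1:6,r2:Mul1,r3:1,r4:Add1,r5:6
  c10: issue SUB r1<-Add2  regs: r0:-2,r1:Add2,r2:Mul1,r3:1,r4:Add1,r5:6
  c11: -  regs: r0:-2,r1:Add2,r2:Mul1,r3:1,r4:Add1,r5:6
  c12: -  regs: r0:-2,r1:Add2,r2:Mul1,r3:1,r4:Add1,r5:6
  c13: CDB Mul1=6  regs: r0:-2,r1:Add2,r2:6,r3:1,r4:Add1,r5:6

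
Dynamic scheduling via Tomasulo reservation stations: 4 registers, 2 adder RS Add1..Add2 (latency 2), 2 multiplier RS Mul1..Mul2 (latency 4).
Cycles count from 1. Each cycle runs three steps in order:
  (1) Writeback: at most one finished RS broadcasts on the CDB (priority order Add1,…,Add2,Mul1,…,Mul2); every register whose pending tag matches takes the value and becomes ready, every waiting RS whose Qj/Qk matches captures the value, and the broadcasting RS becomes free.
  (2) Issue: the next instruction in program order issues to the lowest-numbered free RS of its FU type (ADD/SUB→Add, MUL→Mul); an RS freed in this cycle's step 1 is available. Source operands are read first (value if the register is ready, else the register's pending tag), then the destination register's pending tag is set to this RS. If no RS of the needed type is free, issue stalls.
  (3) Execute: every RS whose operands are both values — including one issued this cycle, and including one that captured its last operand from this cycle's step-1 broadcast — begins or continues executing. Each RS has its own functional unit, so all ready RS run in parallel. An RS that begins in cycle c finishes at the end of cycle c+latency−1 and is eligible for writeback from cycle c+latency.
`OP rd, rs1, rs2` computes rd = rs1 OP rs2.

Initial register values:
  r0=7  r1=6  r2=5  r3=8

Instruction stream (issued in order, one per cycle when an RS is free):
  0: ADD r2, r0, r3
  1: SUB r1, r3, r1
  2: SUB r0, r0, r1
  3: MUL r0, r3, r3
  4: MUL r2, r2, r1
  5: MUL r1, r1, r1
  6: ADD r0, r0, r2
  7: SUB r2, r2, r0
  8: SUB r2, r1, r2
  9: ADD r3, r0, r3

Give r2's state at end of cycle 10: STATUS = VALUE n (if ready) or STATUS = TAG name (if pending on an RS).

c1: issue ADD r2<-Add1 | r0:7,r1:6,r2:Add1,r3:8
c2: issue SUB r1<-Add2 | r0:7,r1:Add2,r2:Add1,r3:8
c3: CDB Add1=15; issue SUB r0<-Add1 | r0:Add1,r1:Add2,r2:15,r3:8
c4: CDB Add2=2; issue MUL r0<-Mul1 | r0:Mul1,r1:2,r2:15,r3:8
c5: issue MUL r2<-Mul2 | r0:Mul1,r1:2,r2:Mul2,r3:8
c6: CDB Add1=5; stall | r0:Mul1,r1:2,r2:Mul2,r3:8
c7: stall | r0:Mul1,r1:2,r2:Mul2,r3:8
c8: CDB Mul1=64; issue MUL r1<-Mul1 | r0:64,r1:Mul1,r2:Mul2,r3:8
c9: CDB Mul2=30; issue ADD r0<-Add1 | r0:Add1,r1:Mul1,r2:30,r3:8
c10: issue SUB r2<-Add2 | r0:Add1,r1:Mul1,r2:Add2,r3:8

STATUS = TAG Add2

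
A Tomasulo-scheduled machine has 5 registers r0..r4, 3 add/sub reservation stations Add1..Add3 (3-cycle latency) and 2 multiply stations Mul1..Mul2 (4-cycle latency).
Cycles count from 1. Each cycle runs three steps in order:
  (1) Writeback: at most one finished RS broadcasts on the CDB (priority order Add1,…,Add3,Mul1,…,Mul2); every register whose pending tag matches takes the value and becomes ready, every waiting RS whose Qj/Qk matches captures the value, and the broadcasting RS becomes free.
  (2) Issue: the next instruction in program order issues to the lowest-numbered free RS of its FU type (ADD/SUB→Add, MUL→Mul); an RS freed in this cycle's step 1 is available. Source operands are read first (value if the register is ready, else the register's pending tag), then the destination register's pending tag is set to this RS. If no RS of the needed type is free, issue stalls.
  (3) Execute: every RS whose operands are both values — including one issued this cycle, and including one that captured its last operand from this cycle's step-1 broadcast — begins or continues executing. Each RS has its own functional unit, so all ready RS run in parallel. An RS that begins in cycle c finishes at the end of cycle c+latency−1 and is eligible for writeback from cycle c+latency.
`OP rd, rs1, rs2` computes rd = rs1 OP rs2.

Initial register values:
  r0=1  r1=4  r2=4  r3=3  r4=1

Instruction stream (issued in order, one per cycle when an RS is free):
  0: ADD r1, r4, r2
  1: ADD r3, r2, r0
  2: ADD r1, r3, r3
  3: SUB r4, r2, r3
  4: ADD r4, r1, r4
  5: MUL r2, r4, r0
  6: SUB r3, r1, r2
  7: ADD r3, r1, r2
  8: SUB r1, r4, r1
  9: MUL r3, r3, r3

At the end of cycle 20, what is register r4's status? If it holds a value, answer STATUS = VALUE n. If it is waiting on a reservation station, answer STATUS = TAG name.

STATUS = VALUE 9

c1: issue ADD r1<-Add1 | r0:1,r1:Add1,r2:4,r3:3,r4:1
c2: issue ADD r3<-Add2 | r0:1,r1:Add1,r2:4,r3:Add2,r4:1
c3: issue ADD r1<-Add3 | r0:1,r1:Add3,r2:4,r3:Add2,r4:1
c4: CDB Add1=5; issue SUB r4<-Add1 | r0:1,r1:Add3,r2:4,r3:Add2,r4:Add1
c5: CDB Add2=5; issue ADD r4<-Add2 | r0:1,r1:Add3,r2:4,r3:5,r4:Add2
c6: issue MUL r2<-Mul1 | r0:1,r1:Add3,r2:Mul1,r3:5,r4:Add2
c7: stall | r0:1,r1:Add3,r2:Mul1,r3:5,r4:Add2
c8: CDB Add1=-1; issue SUB r3<-Add1 | r0:1,r1:Add3,r2:Mul1,r3:Add1,r4:Add2
c9: CDB Add3=10; issue ADD r3<-Add3 | r0:1,r1:10,r2:Mul1,r3:Add3,r4:Add2
c10: stall | r0:1,r1:10,r2:Mul1,r3:Add3,r4:Add2
c11: stall | r0:1,r1:10,r2:Mul1,r3:Add3,r4:Add2
c12: CDB Add2=9; issue SUB r1<-Add2 | r0:1,r1:Add2,r2:Mul1,r3:Add3,r4:9
c13: issue MUL r3<-Mul2 | r0:1,r1:Add2,r2:Mul1,r3:Mul2,r4:9
c14: - | r0:1,r1:Add2,r2:Mul1,r3:Mul2,r4:9
c15: CDB Add2=-1 | r0:1,r1:-1,r2:Mul1,r3:Mul2,r4:9
c16: CDB Mul1=9 | r0:1,r1:-1,r2:9,r3:Mul2,r4:9
c17: - | r0:1,r1:-1,r2:9,r3:Mul2,r4:9
c18: - | r0:1,r1:-1,r2:9,r3:Mul2,r4:9
c19: CDB Add1=1 | r0:1,r1:-1,r2:9,r3:Mul2,r4:9
c20: CDB Add3=19 | r0:1,r1:-1,r2:9,r3:Mul2,r4:9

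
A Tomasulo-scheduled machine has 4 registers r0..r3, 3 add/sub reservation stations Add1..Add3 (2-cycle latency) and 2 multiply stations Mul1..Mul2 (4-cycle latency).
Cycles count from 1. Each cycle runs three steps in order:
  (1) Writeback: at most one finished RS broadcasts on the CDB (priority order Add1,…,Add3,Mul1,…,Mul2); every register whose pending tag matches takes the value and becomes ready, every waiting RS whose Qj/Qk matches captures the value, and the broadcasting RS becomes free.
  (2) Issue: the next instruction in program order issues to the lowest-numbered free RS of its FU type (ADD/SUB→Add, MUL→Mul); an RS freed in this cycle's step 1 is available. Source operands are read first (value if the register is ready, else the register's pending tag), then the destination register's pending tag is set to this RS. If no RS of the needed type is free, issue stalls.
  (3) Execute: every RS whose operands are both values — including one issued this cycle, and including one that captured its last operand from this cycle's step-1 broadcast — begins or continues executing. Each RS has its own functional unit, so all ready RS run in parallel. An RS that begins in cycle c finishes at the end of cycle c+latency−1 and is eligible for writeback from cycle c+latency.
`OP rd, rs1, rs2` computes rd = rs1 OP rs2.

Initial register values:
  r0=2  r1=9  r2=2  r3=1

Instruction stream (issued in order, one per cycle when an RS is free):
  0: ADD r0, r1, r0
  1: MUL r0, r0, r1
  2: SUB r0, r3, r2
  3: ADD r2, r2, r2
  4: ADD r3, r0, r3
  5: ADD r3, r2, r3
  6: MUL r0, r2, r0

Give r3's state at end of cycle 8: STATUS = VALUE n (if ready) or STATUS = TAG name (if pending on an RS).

  c1: issue ADD r0<-Add1  regs: r0:Add1,r1:9,r2:2,r3:1
  c2: issue MUL r0<-Mul1  regs: r0:Mul1,r1:9,r2:2,r3:1
  c3: CDB Add1=11; issue SUB r0<-Add1  regs: r0:Add1,r1:9,r2:2,r3:1
  c4: issue ADD r2<-Add2  regs: r0:Add1,r1:9,r2:Add2,r3:1
  c5: CDB Add1=-1; issue ADD r3<-Add1  regs: r0:-1,r1:9,r2:Add2,r3:Add1
  c6: CDB Add2=4; issue ADD r3<-Add2  regs: r0:-1,r1:9,r2:4,r3:Add2
  c7: CDB Add1=0; issue MUL r0<-Mul2  regs: r0:Mul2,r1:9,r2:4,r3:Add2
  c8: CDB Mul1=99  regs: r0:Mul2,r1:9,r2:4,r3:Add2

STATUS = TAG Add2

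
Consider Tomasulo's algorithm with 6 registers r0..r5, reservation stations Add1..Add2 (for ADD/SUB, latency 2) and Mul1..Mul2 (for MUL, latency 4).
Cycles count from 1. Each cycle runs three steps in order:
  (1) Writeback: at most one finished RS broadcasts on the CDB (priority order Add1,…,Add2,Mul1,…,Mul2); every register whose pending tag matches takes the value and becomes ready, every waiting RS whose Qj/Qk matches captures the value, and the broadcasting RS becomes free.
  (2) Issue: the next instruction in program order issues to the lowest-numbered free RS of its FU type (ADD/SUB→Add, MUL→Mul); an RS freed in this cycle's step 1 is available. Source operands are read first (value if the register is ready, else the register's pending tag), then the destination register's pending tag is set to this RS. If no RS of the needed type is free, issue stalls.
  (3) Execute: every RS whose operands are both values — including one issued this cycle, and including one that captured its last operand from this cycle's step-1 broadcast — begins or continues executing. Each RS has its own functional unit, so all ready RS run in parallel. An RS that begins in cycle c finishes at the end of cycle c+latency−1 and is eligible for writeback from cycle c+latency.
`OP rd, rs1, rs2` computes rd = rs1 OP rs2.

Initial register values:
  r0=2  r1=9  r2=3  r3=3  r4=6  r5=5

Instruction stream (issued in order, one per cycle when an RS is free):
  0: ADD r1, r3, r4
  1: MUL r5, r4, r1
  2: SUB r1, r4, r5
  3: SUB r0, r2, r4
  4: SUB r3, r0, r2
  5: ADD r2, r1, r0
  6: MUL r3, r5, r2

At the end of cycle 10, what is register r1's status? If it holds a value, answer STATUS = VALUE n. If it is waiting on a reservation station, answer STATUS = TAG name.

  c1: issue ADD r1<-Add1  regs: r0:2,r1:Add1,r2:3,r3:3,r4:6,r5:5
  c2: issue MUL r5<-Mul1  regs: r0:2,r1:Add1,r2:3,r3:3,r4:6,r5:Mul1
  c3: CDB Add1=9; issue SUB r1<-Add1  regs: r0:2,r1:Add1,r2:3,r3:3,r4:6,r5:Mul1
  c4: issue SUB r0<-Add2  regs: r0:Add2,r1:Add1,r2:3,r3:3,r4:6,r5:Mul1
  c5: stall  regs: r0:Add2,r1:Add1,r2:3,r3:3,r4:6,r5:Mul1
  c6: CDB Add2=-3; issue SUB r3<-Add2  regs: r0:-3,r1:Add1,r2:3,r3:Add2,r4:6,r5:Mul1
  c7: CDB Mul1=54; stall  regs: r0:-3,r1:Add1,r2:3,r3:Add2,r4:6,r5:54
  c8: CDB Add2=-6; issue ADD r2<-Add2  regs: r0:-3,r1:Add1,r2:Add2,r3:-6,r4:6,r5:54
  c9: CDB Add1=-48; issue MUL r3<-Mul1  regs: r0:-3,r1:-48,r2:Add2,r3:Mul1,r4:6,r5:54
  c10: -  regs: r0:-3,r1:-48,r2:Add2,r3:Mul1,r4:6,r5:54

STATUS = VALUE -48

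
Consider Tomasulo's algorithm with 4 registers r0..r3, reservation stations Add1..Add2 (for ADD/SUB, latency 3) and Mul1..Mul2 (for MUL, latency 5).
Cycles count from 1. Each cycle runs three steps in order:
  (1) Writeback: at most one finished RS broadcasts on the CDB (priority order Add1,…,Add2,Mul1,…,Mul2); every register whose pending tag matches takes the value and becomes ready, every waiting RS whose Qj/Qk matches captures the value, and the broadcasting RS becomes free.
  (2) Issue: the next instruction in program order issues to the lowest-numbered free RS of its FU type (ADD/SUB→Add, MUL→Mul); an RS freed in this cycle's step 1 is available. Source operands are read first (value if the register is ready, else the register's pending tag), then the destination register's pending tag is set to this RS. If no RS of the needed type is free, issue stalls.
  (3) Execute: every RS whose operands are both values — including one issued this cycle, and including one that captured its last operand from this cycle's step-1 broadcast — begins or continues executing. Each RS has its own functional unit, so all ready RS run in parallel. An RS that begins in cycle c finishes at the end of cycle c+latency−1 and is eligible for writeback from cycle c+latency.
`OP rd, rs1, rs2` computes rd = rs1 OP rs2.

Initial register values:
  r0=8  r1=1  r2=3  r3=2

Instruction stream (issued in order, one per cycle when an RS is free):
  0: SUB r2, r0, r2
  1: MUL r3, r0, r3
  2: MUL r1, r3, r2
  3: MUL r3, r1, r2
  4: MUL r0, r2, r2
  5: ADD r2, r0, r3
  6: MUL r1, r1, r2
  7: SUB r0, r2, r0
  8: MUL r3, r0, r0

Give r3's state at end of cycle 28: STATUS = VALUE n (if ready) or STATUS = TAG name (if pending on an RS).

c1: issue SUB r2<-Add1 | r0:8,r1:1,r2:Add1,r3:2
c2: issue MUL r3<-Mul1 | r0:8,r1:1,r2:Add1,r3:Mul1
c3: issue MUL r1<-Mul2 | r0:8,r1:Mul2,r2:Add1,r3:Mul1
c4: CDB Add1=5; stall | r0:8,r1:Mul2,r2:5,r3:Mul1
c5: stall | r0:8,r1:Mul2,r2:5,r3:Mul1
c6: stall | r0:8,r1:Mul2,r2:5,r3:Mul1
c7: CDB Mul1=16; issue MUL r3<-Mul1 | r0:8,r1:Mul2,r2:5,r3:Mul1
c8: stall | r0:8,r1:Mul2,r2:5,r3:Mul1
c9: stall | r0:8,r1:Mul2,r2:5,r3:Mul1
c10: stall | r0:8,r1:Mul2,r2:5,r3:Mul1
c11: stall | r0:8,r1:Mul2,r2:5,r3:Mul1
c12: CDB Mul2=80; issue MUL r0<-Mul2 | r0:Mul2,r1:80,r2:5,r3:Mul1
c13: issue ADD r2<-Add1 | r0:Mul2,r1:80,r2:Add1,r3:Mul1
c14: stall | r0:Mul2,r1:80,r2:Add1,r3:Mul1
c15: stall | r0:Mul2,r1:80,r2:Add1,r3:Mul1
c16: stall | r0:Mul2,r1:80,r2:Add1,r3:Mul1
c17: CDB Mul1=400; issue MUL r1<-Mul1 | r0:Mul2,r1:Mul1,r2:Add1,r3:400
c18: CDB Mul2=25; issue SUB r0<-Add2 | r0:Add2,r1:Mul1,r2:Add1,r3:400
c19: issue MUL r3<-Mul2 | r0:Add2,r1:Mul1,r2:Add1,r3:Mul2
c20: - | r0:Add2,r1:Mul1,r2:Add1,r3:Mul2
c21: CDB Add1=425 | r0:Add2,r1:Mul1,r2:425,r3:Mul2
c22: - | r0:Add2,r1:Mul1,r2:425,r3:Mul2
c23: - | r0:Add2,r1:Mul1,r2:425,r3:Mul2
c24: CDB Add2=400 | r0:400,r1:Mul1,r2:425,r3:Mul2
c25: - | r0:400,r1:Mul1,r2:425,r3:Mul2
c26: CDB Mul1=34000 | r0:400,r1:34000,r2:425,r3:Mul2
c27: - | r0:400,r1:34000,r2:425,r3:Mul2
c28: - | r0:400,r1:34000,r2:425,r3:Mul2

STATUS = TAG Mul2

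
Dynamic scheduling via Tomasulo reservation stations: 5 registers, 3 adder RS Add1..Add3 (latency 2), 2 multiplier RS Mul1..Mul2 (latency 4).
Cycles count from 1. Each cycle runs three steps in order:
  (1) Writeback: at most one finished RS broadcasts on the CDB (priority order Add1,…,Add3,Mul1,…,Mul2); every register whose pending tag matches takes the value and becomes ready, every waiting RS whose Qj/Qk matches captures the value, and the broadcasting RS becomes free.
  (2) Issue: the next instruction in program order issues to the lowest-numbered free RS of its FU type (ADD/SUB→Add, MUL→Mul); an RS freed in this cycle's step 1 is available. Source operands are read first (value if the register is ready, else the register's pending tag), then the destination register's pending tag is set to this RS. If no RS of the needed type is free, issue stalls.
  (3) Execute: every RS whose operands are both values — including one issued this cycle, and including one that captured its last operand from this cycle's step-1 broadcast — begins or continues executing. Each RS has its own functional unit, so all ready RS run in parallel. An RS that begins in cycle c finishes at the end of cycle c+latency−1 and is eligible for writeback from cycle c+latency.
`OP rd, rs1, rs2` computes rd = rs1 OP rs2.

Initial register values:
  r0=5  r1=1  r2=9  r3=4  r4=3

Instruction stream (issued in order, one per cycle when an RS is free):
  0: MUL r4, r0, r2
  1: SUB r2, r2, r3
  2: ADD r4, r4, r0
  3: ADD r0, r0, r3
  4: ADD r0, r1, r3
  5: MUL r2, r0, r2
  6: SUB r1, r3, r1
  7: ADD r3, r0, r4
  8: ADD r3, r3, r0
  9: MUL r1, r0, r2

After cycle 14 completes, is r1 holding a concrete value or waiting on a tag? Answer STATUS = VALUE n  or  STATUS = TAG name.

STATUS = TAG Mul2

c1: issue MUL r4<-Mul1 | r0:5,r1:1,r2:9,r3:4,r4:Mul1
c2: issue SUB r2<-Add1 | r0:5,r1:1,r2:Add1,r3:4,r4:Mul1
c3: issue ADD r4<-Add2 | r0:5,r1:1,r2:Add1,r3:4,r4:Add2
c4: CDB Add1=5; issue ADD r0<-Add1 | r0:Add1,r1:1,r2:5,r3:4,r4:Add2
c5: CDB Mul1=45; issue ADD r0<-Add3 | r0:Add3,r1:1,r2:5,r3:4,r4:Add2
c6: CDB Add1=9; issue MUL r2<-Mul1 | r0:Add3,r1:1,r2:Mul1,r3:4,r4:Add2
c7: CDB Add2=50; issue SUB r1<-Add1 | r0:Add3,r1:Add1,r2:Mul1,r3:4,r4:50
c8: CDB Add3=5; issue ADD r3<-Add2 | r0:5,r1:Add1,r2:Mul1,r3:Add2,r4:50
c9: CDB Add1=3; issue ADD r3<-Add1 | r0:5,r1:3,r2:Mul1,r3:Add1,r4:50
c10: CDB Add2=55; issue MUL r1<-Mul2 | r0:5,r1:Mul2,r2:Mul1,r3:Add1,r4:50
c11: - | r0:5,r1:Mul2,r2:Mul1,r3:Add1,r4:50
c12: CDB Add1=60 | r0:5,r1:Mul2,r2:Mul1,r3:60,r4:50
c13: CDB Mul1=25 | r0:5,r1:Mul2,r2:25,r3:60,r4:50
c14: - | r0:5,r1:Mul2,r2:25,r3:60,r4:50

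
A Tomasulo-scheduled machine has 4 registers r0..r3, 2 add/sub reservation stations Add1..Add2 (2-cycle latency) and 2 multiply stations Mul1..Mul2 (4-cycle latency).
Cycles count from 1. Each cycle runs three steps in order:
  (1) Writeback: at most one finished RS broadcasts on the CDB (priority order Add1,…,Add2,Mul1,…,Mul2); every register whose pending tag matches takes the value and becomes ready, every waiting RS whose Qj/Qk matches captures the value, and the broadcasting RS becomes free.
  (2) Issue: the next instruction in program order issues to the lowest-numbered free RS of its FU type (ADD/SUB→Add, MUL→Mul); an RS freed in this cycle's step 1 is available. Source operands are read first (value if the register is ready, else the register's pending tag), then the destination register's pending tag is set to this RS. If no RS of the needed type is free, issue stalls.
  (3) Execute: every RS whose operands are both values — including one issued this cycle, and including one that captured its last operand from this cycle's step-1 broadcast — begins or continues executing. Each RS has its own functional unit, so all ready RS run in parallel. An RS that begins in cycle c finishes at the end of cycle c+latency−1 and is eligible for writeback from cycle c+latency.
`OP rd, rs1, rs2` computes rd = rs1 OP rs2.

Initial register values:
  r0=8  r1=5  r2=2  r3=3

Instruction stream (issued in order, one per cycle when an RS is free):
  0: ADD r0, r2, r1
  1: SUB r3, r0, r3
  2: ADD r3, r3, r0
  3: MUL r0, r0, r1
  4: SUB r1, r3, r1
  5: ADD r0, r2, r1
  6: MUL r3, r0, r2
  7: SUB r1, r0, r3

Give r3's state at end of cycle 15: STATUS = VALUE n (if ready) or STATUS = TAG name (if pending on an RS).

c1: issue ADD r0<-Add1 | r0:Add1,r1:5,r2:2,r3:3
c2: issue SUB r3<-Add2 | r0:Add1,r1:5,r2:2,r3:Add2
c3: CDB Add1=7; issue ADD r3<-Add1 | r0:7,r1:5,r2:2,r3:Add1
c4: issue MUL r0<-Mul1 | r0:Mul1,r1:5,r2:2,r3:Add1
c5: CDB Add2=4; issue SUB r1<-Add2 | r0:Mul1,r1:Add2,r2:2,r3:Add1
c6: stall | r0:Mul1,r1:Add2,r2:2,r3:Add1
c7: CDB Add1=11; issue ADD r0<-Add1 | r0:Add1,r1:Add2,r2:2,r3:11
c8: CDB Mul1=35; issue MUL r3<-Mul1 | r0:Add1,r1:Add2,r2:2,r3:Mul1
c9: CDB Add2=6; issue SUB r1<-Add2 | r0:Add1,r1:Add2,r2:2,r3:Mul1
c10: - | r0:Add1,r1:Add2,r2:2,r3:Mul1
c11: CDB Add1=8 | r0:8,r1:Add2,r2:2,r3:Mul1
c12: - | r0:8,r1:Add2,r2:2,r3:Mul1
c13: - | r0:8,r1:Add2,r2:2,r3:Mul1
c14: - | r0:8,r1:Add2,r2:2,r3:Mul1
c15: CDB Mul1=16 | r0:8,r1:Add2,r2:2,r3:16

STATUS = VALUE 16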